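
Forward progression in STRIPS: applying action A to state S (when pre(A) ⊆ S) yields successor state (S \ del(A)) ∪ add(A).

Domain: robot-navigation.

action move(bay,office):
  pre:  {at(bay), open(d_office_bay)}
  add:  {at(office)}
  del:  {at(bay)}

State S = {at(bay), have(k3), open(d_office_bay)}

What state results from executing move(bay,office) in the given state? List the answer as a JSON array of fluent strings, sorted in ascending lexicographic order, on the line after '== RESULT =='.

Compute (S \ del) ∪ add:
  pre ⊆ S: {at(bay), open(d_office_bay)} ⊆ S  — applicable
  S \ del = {have(k3), open(d_office_bay)}
  ∪ add   = {at(office), have(k3), open(d_office_bay)}

== RESULT ==
["at(office)", "have(k3)", "open(d_office_bay)"]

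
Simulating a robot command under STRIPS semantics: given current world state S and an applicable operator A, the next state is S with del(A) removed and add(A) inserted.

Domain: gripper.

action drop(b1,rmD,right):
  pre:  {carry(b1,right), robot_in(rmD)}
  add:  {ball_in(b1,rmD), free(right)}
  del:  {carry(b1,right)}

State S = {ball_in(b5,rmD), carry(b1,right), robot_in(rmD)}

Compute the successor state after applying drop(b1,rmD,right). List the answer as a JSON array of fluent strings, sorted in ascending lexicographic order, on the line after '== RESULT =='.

Progress:
  pre ⊆ S: {carry(b1,right), robot_in(rmD)} ⊆ S  — applicable
  S \ del = {ball_in(b5,rmD), robot_in(rmD)}
  ∪ add   = {ball_in(b1,rmD), ball_in(b5,rmD), free(right), robot_in(rmD)}

== RESULT ==
["ball_in(b1,rmD)", "ball_in(b5,rmD)", "free(right)", "robot_in(rmD)"]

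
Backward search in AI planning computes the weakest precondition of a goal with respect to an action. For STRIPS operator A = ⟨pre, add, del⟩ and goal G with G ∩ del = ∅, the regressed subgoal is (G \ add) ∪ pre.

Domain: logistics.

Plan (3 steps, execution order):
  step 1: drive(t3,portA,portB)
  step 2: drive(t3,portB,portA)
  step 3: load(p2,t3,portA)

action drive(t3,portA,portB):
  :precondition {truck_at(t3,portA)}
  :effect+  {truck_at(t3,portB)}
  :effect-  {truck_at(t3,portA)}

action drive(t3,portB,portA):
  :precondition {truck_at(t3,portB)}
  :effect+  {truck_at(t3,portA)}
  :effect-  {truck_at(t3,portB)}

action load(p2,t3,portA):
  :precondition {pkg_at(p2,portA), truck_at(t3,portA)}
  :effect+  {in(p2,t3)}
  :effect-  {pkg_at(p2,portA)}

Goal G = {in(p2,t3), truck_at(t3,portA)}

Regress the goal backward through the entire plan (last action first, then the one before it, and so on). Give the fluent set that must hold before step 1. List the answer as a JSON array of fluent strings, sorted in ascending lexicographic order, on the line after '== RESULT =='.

Regress step by step:
  through step 3 (load(p2,t3,portA)): drop {in(p2,t3)}, keep {truck_at(t3,portA)}, require {pkg_at(p2,portA), truck_at(t3,portA)}
    → {pkg_at(p2,portA), truck_at(t3,portA)}
  through step 2 (drive(t3,portB,portA)): drop {truck_at(t3,portA)}, keep {pkg_at(p2,portA)}, require {truck_at(t3,portB)}
    → {pkg_at(p2,portA), truck_at(t3,portB)}
  through step 1 (drive(t3,portA,portB)): drop {truck_at(t3,portB)}, keep {pkg_at(p2,portA)}, require {truck_at(t3,portA)}
    → {pkg_at(p2,portA), truck_at(t3,portA)}

== RESULT ==
["pkg_at(p2,portA)", "truck_at(t3,portA)"]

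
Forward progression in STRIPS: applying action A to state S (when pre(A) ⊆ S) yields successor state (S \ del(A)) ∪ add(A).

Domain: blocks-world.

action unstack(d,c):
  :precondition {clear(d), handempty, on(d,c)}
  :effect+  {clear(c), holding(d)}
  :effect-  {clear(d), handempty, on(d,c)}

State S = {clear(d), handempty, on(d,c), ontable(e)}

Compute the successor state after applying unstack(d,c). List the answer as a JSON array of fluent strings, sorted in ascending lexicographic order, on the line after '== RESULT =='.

Progress:
  pre ⊆ S: {clear(d), handempty, on(d,c)} ⊆ S  — applicable
  S \ del = {ontable(e)}
  ∪ add   = {clear(c), holding(d), ontable(e)}

== RESULT ==
["clear(c)", "holding(d)", "ontable(e)"]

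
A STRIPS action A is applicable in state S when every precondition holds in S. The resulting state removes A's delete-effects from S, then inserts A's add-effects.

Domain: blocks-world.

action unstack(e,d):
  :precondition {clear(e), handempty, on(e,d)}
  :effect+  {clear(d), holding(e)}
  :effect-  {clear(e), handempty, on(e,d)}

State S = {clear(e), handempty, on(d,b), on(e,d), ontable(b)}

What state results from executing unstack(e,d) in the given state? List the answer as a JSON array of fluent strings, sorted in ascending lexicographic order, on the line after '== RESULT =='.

Compute (S \ del) ∪ add:
  pre ⊆ S: {clear(e), handempty, on(e,d)} ⊆ S  — applicable
  S \ del = {on(d,b), ontable(b)}
  ∪ add   = {clear(d), holding(e), on(d,b), ontable(b)}

== RESULT ==
["clear(d)", "holding(e)", "on(d,b)", "ontable(b)"]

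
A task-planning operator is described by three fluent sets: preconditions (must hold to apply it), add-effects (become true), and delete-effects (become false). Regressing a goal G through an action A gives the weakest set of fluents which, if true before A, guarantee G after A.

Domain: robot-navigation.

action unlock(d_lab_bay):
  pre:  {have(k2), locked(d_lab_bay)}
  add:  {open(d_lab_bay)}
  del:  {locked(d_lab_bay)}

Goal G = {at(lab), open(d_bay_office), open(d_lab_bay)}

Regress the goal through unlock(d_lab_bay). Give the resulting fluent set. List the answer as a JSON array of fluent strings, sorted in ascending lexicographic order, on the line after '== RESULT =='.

Compute (G \ add) ∪ pre:
  G ∩ del = {}  (empty — regression defined)
  G \ add = {at(lab), open(d_bay_office), open(d_lab_bay)} \ {open(d_lab_bay)} = {at(lab), open(d_bay_office)}
  ∪ pre   = {at(lab), open(d_bay_office)} ∪ {have(k2), locked(d_lab_bay)}
          = {at(lab), have(k2), locked(d_lab_bay), open(d_bay_office)}

== RESULT ==
["at(lab)", "have(k2)", "locked(d_lab_bay)", "open(d_bay_office)"]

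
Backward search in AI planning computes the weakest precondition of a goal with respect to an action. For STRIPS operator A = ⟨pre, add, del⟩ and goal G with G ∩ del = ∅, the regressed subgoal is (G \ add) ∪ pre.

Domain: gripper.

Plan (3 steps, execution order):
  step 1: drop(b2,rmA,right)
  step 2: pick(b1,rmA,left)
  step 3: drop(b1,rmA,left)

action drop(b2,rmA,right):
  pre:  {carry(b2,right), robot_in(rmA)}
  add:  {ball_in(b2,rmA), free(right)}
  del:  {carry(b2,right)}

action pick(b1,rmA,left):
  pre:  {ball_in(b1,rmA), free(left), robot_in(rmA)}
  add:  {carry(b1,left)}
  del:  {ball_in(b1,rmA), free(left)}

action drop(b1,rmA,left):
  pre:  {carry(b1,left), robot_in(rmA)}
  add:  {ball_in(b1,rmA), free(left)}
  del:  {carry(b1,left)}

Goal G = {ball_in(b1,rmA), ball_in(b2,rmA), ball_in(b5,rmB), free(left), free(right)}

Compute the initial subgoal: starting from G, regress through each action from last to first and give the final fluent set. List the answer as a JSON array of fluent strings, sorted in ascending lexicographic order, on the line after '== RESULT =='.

Regress step by step:
  through step 3 (drop(b1,rmA,left)): drop {ball_in(b1,rmA), free(left)}, keep {ball_in(b2,rmA), ball_in(b5,rmB), free(right)}, require {carry(b1,left), robot_in(rmA)}
    → {ball_in(b2,rmA), ball_in(b5,rmB), carry(b1,left), free(right), robot_in(rmA)}
  through step 2 (pick(b1,rmA,left)): drop {carry(b1,left)}, keep {ball_in(b2,rmA), ball_in(b5,rmB), free(right), robot_in(rmA)}, require {ball_in(b1,rmA), free(left), robot_in(rmA)}
    → {ball_in(b1,rmA), ball_in(b2,rmA), ball_in(b5,rmB), free(left), free(right), robot_in(rmA)}
  through step 1 (drop(b2,rmA,right)): drop {ball_in(b2,rmA), free(right)}, keep {ball_in(b1,rmA), ball_in(b5,rmB), free(left), robot_in(rmA)}, require {carry(b2,right), robot_in(rmA)}
    → {ball_in(b1,rmA), ball_in(b5,rmB), carry(b2,right), free(left), robot_in(rmA)}

== RESULT ==
["ball_in(b1,rmA)", "ball_in(b5,rmB)", "carry(b2,right)", "free(left)", "robot_in(rmA)"]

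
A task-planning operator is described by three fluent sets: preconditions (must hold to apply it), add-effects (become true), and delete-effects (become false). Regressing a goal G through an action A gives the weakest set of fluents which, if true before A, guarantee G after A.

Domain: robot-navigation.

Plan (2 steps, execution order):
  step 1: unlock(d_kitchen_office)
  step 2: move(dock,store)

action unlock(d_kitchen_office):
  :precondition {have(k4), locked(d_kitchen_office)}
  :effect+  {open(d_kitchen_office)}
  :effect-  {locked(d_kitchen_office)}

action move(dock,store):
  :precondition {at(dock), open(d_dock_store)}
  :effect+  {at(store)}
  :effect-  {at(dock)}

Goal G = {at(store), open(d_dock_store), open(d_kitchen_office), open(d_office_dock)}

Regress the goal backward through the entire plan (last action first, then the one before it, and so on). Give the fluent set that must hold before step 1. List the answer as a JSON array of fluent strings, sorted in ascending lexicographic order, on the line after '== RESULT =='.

Work backward from the goal:
  through step 2 (move(dock,store)): drop {at(store)}, keep {open(d_dock_store), open(d_kitchen_office), open(d_office_dock)}, require {at(dock), open(d_dock_store)}
    → {at(dock), open(d_dock_store), open(d_kitchen_office), open(d_office_dock)}
  through step 1 (unlock(d_kitchen_office)): drop {open(d_kitchen_office)}, keep {at(dock), open(d_dock_store), open(d_office_dock)}, require {have(k4), locked(d_kitchen_office)}
    → {at(dock), have(k4), locked(d_kitchen_office), open(d_dock_store), open(d_office_dock)}

== RESULT ==
["at(dock)", "have(k4)", "locked(d_kitchen_office)", "open(d_dock_store)", "open(d_office_dock)"]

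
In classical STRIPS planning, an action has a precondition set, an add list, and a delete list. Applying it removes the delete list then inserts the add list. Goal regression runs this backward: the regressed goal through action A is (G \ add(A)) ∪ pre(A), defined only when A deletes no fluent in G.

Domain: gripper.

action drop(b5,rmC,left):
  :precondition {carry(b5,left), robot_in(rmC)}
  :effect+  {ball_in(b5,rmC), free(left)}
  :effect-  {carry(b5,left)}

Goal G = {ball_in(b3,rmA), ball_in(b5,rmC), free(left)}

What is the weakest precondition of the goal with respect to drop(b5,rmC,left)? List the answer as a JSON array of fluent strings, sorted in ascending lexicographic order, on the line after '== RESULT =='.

Regress:
  G ∩ del = {}  (empty — regression defined)
  G \ add = {ball_in(b3,rmA), ball_in(b5,rmC), free(left)} \ {ball_in(b5,rmC), free(left)} = {ball_in(b3,rmA)}
  ∪ pre   = {ball_in(b3,rmA)} ∪ {carry(b5,left), robot_in(rmC)}
          = {ball_in(b3,rmA), carry(b5,left), robot_in(rmC)}

== RESULT ==
["ball_in(b3,rmA)", "carry(b5,left)", "robot_in(rmC)"]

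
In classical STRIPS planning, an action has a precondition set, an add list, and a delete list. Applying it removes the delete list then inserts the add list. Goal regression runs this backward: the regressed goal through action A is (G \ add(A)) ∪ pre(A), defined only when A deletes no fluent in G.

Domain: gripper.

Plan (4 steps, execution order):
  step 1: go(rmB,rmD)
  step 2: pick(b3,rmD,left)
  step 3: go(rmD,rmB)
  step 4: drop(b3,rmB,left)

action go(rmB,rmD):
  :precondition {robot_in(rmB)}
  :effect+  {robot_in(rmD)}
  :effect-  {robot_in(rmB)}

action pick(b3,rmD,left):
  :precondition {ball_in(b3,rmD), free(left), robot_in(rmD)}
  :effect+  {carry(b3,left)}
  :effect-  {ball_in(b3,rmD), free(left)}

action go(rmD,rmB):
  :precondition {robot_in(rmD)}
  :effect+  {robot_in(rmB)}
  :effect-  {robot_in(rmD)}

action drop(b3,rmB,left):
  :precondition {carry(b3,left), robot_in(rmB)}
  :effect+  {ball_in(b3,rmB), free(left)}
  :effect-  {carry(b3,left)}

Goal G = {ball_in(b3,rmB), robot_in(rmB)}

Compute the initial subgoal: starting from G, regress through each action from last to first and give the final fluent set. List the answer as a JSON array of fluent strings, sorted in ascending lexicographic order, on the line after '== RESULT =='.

Regress step by step:
  through step 4 (drop(b3,rmB,left)): drop {ball_in(b3,rmB)}, keep {robot_in(rmB)}, require {carry(b3,left), robot_in(rmB)}
    → {carry(b3,left), robot_in(rmB)}
  through step 3 (go(rmD,rmB)): drop {robot_in(rmB)}, keep {carry(b3,left)}, require {robot_in(rmD)}
    → {carry(b3,left), robot_in(rmD)}
  through step 2 (pick(b3,rmD,left)): drop {carry(b3,left)}, keep {robot_in(rmD)}, require {ball_in(b3,rmD), free(left), robot_in(rmD)}
    → {ball_in(b3,rmD), free(left), robot_in(rmD)}
  through step 1 (go(rmB,rmD)): drop {robot_in(rmD)}, keep {ball_in(b3,rmD), free(left)}, require {robot_in(rmB)}
    → {ball_in(b3,rmD), free(left), robot_in(rmB)}

== RESULT ==
["ball_in(b3,rmD)", "free(left)", "robot_in(rmB)"]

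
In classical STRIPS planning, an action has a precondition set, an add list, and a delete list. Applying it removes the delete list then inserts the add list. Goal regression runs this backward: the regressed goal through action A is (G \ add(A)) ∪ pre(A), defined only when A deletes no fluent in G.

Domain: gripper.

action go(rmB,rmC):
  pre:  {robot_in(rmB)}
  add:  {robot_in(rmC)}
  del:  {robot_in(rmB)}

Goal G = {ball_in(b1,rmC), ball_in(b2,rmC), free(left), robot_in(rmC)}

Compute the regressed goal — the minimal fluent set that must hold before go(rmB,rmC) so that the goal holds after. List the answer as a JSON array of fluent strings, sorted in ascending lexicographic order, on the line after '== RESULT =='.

Compute (G \ add) ∪ pre:
  G ∩ del = {}  (empty — regression defined)
  G \ add = {ball_in(b1,rmC), ball_in(b2,rmC), free(left), robot_in(rmC)} \ {robot_in(rmC)} = {ball_in(b1,rmC), ball_in(b2,rmC), free(left)}
  ∪ pre   = {ball_in(b1,rmC), ball_in(b2,rmC), free(left)} ∪ {robot_in(rmB)}
          = {ball_in(b1,rmC), ball_in(b2,rmC), free(left), robot_in(rmB)}

== RESULT ==
["ball_in(b1,rmC)", "ball_in(b2,rmC)", "free(left)", "robot_in(rmB)"]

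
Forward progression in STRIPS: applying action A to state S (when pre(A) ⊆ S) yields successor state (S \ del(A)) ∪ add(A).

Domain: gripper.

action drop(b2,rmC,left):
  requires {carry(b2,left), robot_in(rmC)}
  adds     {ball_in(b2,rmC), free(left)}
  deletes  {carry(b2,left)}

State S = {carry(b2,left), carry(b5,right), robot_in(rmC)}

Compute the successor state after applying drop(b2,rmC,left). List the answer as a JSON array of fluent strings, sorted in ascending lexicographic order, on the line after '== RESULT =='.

Compute (S \ del) ∪ add:
  pre ⊆ S: {carry(b2,left), robot_in(rmC)} ⊆ S  — applicable
  S \ del = {carry(b5,right), robot_in(rmC)}
  ∪ add   = {ball_in(b2,rmC), carry(b5,right), free(left), robot_in(rmC)}

== RESULT ==
["ball_in(b2,rmC)", "carry(b5,right)", "free(left)", "robot_in(rmC)"]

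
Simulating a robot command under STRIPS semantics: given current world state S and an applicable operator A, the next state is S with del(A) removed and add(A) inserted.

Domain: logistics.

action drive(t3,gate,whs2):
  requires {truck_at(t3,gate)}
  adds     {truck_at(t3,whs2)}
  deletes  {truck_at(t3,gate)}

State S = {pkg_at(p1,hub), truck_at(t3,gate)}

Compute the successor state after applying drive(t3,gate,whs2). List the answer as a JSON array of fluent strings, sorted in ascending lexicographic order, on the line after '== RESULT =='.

Compute (S \ del) ∪ add:
  pre ⊆ S: {truck_at(t3,gate)} ⊆ S  — applicable
  S \ del = {pkg_at(p1,hub)}
  ∪ add   = {pkg_at(p1,hub), truck_at(t3,whs2)}

== RESULT ==
["pkg_at(p1,hub)", "truck_at(t3,whs2)"]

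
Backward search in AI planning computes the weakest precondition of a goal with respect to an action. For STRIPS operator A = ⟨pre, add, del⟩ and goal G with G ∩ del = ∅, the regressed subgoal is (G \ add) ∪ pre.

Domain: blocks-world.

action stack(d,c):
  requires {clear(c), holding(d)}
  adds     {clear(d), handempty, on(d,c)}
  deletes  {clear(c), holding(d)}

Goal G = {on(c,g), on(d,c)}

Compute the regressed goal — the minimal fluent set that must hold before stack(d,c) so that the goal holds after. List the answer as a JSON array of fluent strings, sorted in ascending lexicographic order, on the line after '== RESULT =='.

Regress:
  G ∩ del = {}  (empty — regression defined)
  G \ add = {on(c,g), on(d,c)} \ {clear(d), handempty, on(d,c)} = {on(c,g)}
  ∪ pre   = {on(c,g)} ∪ {clear(c), holding(d)}
          = {clear(c), holding(d), on(c,g)}

== RESULT ==
["clear(c)", "holding(d)", "on(c,g)"]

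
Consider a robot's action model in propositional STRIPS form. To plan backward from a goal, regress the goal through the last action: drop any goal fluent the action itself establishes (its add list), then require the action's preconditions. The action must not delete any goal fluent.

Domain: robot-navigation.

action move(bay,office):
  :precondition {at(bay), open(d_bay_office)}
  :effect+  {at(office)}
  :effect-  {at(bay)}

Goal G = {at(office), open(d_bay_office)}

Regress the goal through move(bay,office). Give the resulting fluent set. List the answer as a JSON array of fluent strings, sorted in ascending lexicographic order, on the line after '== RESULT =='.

Compute (G \ add) ∪ pre:
  G ∩ del = {}  (empty — regression defined)
  G \ add = {at(office), open(d_bay_office)} \ {at(office)} = {open(d_bay_office)}
  ∪ pre   = {open(d_bay_office)} ∪ {at(bay), open(d_bay_office)}
          = {at(bay), open(d_bay_office)}

== RESULT ==
["at(bay)", "open(d_bay_office)"]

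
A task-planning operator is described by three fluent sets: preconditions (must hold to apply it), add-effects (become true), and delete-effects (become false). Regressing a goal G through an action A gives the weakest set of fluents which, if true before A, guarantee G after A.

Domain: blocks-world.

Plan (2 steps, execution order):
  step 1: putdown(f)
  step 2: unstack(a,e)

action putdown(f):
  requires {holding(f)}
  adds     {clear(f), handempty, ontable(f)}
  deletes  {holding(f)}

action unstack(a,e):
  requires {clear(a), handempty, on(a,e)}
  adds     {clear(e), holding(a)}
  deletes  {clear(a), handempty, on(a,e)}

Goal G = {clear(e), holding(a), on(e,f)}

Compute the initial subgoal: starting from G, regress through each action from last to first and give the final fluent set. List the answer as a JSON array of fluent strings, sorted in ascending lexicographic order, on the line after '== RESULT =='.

Work backward from the goal:
  through step 2 (unstack(a,e)): drop {clear(e), holding(a)}, keep {on(e,f)}, require {clear(a), handempty, on(a,e)}
    → {clear(a), handempty, on(a,e), on(e,f)}
  through step 1 (putdown(f)): drop {handempty}, keep {clear(a), on(a,e), on(e,f)}, require {holding(f)}
    → {clear(a), holding(f), on(a,e), on(e,f)}

== RESULT ==
["clear(a)", "holding(f)", "on(a,e)", "on(e,f)"]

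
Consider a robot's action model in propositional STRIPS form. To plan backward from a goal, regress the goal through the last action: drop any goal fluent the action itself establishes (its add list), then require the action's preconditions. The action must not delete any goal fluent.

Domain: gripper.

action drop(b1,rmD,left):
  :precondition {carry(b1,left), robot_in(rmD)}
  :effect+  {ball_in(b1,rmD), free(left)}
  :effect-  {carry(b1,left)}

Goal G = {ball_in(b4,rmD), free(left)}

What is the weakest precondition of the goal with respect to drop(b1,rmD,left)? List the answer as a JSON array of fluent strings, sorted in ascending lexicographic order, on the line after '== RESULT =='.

Regress:
  G ∩ del = {}  (empty — regression defined)
  G \ add = {ball_in(b4,rmD), free(left)} \ {ball_in(b1,rmD), free(left)} = {ball_in(b4,rmD)}
  ∪ pre   = {ball_in(b4,rmD)} ∪ {carry(b1,left), robot_in(rmD)}
          = {ball_in(b4,rmD), carry(b1,left), robot_in(rmD)}

== RESULT ==
["ball_in(b4,rmD)", "carry(b1,left)", "robot_in(rmD)"]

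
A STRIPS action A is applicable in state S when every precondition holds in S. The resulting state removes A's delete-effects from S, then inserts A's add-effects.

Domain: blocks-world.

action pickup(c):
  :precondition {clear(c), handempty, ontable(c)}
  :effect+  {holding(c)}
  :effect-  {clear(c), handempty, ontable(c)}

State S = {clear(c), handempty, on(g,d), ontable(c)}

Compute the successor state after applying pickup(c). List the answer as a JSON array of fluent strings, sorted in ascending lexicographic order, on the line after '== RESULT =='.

Progress:
  pre ⊆ S: {clear(c), handempty, ontable(c)} ⊆ S  — applicable
  S \ del = {on(g,d)}
  ∪ add   = {holding(c), on(g,d)}

== RESULT ==
["holding(c)", "on(g,d)"]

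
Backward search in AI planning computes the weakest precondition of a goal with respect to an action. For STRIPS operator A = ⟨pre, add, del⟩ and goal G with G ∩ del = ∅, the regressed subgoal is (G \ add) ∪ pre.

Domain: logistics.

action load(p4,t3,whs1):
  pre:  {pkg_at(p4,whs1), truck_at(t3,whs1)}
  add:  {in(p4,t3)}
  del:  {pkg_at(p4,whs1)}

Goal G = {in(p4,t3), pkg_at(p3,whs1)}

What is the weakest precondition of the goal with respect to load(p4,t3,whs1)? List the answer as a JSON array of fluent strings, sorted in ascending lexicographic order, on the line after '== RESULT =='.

Regress:
  G ∩ del = {}  (empty — regression defined)
  G \ add = {in(p4,t3), pkg_at(p3,whs1)} \ {in(p4,t3)} = {pkg_at(p3,whs1)}
  ∪ pre   = {pkg_at(p3,whs1)} ∪ {pkg_at(p4,whs1), truck_at(t3,whs1)}
          = {pkg_at(p3,whs1), pkg_at(p4,whs1), truck_at(t3,whs1)}

== RESULT ==
["pkg_at(p3,whs1)", "pkg_at(p4,whs1)", "truck_at(t3,whs1)"]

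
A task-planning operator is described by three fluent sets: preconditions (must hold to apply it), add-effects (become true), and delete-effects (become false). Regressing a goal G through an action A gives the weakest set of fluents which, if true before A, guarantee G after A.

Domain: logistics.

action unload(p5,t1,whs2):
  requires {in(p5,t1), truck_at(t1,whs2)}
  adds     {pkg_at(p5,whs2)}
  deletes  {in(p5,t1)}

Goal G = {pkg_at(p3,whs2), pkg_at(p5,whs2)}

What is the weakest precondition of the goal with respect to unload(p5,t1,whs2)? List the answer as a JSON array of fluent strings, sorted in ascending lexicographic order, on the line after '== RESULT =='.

Regress:
  G ∩ del = {}  (empty — regression defined)
  G \ add = {pkg_at(p3,whs2), pkg_at(p5,whs2)} \ {pkg_at(p5,whs2)} = {pkg_at(p3,whs2)}
  ∪ pre   = {pkg_at(p3,whs2)} ∪ {in(p5,t1), truck_at(t1,whs2)}
          = {in(p5,t1), pkg_at(p3,whs2), truck_at(t1,whs2)}

== RESULT ==
["in(p5,t1)", "pkg_at(p3,whs2)", "truck_at(t1,whs2)"]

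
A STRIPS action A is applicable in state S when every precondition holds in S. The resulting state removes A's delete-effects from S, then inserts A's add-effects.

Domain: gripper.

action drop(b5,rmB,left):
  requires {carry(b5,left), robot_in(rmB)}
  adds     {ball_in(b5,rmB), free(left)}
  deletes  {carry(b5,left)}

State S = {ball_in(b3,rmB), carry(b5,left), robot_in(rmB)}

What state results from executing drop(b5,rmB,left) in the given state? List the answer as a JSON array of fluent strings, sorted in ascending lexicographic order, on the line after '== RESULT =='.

Compute (S \ del) ∪ add:
  pre ⊆ S: {carry(b5,left), robot_in(rmB)} ⊆ S  — applicable
  S \ del = {ball_in(b3,rmB), robot_in(rmB)}
  ∪ add   = {ball_in(b3,rmB), ball_in(b5,rmB), free(left), robot_in(rmB)}

== RESULT ==
["ball_in(b3,rmB)", "ball_in(b5,rmB)", "free(left)", "robot_in(rmB)"]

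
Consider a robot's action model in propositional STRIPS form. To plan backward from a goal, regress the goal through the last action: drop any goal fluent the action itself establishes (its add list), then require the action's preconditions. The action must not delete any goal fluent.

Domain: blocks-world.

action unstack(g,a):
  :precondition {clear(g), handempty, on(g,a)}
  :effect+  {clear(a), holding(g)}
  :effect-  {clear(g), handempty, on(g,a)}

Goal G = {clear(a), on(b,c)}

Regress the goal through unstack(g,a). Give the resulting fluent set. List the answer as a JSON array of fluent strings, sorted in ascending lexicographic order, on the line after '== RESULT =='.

Compute (G \ add) ∪ pre:
  G ∩ del = {}  (empty — regression defined)
  G \ add = {clear(a), on(b,c)} \ {clear(a), holding(g)} = {on(b,c)}
  ∪ pre   = {on(b,c)} ∪ {clear(g), handempty, on(g,a)}
          = {clear(g), handempty, on(b,c), on(g,a)}

== RESULT ==
["clear(g)", "handempty", "on(b,c)", "on(g,a)"]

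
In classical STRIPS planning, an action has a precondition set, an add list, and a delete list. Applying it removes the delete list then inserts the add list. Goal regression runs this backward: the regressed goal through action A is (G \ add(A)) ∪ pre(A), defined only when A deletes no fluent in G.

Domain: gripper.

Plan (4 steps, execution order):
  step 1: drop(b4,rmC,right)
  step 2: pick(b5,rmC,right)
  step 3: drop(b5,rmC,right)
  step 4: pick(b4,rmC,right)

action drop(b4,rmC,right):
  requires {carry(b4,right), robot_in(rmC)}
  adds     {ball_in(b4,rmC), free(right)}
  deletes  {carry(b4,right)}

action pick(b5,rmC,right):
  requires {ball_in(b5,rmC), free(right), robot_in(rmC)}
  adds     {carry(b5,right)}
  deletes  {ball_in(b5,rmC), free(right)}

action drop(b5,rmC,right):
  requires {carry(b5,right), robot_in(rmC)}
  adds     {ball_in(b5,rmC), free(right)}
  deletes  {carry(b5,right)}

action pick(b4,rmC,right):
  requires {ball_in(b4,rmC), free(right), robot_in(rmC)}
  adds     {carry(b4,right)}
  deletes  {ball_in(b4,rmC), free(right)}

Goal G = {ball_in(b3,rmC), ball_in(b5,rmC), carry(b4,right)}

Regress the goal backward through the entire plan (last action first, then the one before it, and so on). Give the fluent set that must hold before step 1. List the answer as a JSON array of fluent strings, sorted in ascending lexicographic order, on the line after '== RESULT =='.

Regress step by step:
  through step 4 (pick(b4,rmC,right)): drop {carry(b4,right)}, keep {ball_in(b3,rmC), ball_in(b5,rmC)}, require {ball_in(b4,rmC), free(right), robot_in(rmC)}
    → {ball_in(b3,rmC), ball_in(b4,rmC), ball_in(b5,rmC), free(right), robot_in(rmC)}
  through step 3 (drop(b5,rmC,right)): drop {ball_in(b5,rmC), free(right)}, keep {ball_in(b3,rmC), ball_in(b4,rmC), robot_in(rmC)}, require {carry(b5,right), robot_in(rmC)}
    → {ball_in(b3,rmC), ball_in(b4,rmC), carry(b5,right), robot_in(rmC)}
  through step 2 (pick(b5,rmC,right)): drop {carry(b5,right)}, keep {ball_in(b3,rmC), ball_in(b4,rmC), robot_in(rmC)}, require {ball_in(b5,rmC), free(right), robot_in(rmC)}
    → {ball_in(b3,rmC), ball_in(b4,rmC), ball_in(b5,rmC), free(right), robot_in(rmC)}
  through step 1 (drop(b4,rmC,right)): drop {ball_in(b4,rmC), free(right)}, keep {ball_in(b3,rmC), ball_in(b5,rmC), robot_in(rmC)}, require {carry(b4,right), robot_in(rmC)}
    → {ball_in(b3,rmC), ball_in(b5,rmC), carry(b4,right), robot_in(rmC)}

== RESULT ==
["ball_in(b3,rmC)", "ball_in(b5,rmC)", "carry(b4,right)", "robot_in(rmC)"]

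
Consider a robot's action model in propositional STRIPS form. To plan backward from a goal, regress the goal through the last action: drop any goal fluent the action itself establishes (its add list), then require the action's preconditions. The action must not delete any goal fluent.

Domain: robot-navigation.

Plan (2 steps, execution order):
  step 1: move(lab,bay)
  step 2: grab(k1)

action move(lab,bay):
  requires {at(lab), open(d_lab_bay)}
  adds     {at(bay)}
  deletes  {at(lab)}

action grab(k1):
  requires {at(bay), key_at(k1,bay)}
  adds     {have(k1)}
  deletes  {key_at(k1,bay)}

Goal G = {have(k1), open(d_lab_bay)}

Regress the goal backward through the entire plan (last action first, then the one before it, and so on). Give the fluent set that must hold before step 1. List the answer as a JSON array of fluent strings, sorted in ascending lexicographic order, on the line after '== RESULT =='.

Regress step by step:
  through step 2 (grab(k1)): drop {have(k1)}, keep {open(d_lab_bay)}, require {at(bay), key_at(k1,bay)}
    → {at(bay), key_at(k1,bay), open(d_lab_bay)}
  through step 1 (move(lab,bay)): drop {at(bay)}, keep {key_at(k1,bay), open(d_lab_bay)}, require {at(lab), open(d_lab_bay)}
    → {at(lab), key_at(k1,bay), open(d_lab_bay)}

== RESULT ==
["at(lab)", "key_at(k1,bay)", "open(d_lab_bay)"]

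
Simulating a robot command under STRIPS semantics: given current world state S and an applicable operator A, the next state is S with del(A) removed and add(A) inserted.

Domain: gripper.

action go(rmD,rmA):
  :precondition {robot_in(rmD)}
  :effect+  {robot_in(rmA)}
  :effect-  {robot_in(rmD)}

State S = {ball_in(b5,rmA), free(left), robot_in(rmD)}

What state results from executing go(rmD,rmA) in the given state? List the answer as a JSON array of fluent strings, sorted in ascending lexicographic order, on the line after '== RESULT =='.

Progress:
  pre ⊆ S: {robot_in(rmD)} ⊆ S  — applicable
  S \ del = {ball_in(b5,rmA), free(left)}
  ∪ add   = {ball_in(b5,rmA), free(left), robot_in(rmA)}

== RESULT ==
["ball_in(b5,rmA)", "free(left)", "robot_in(rmA)"]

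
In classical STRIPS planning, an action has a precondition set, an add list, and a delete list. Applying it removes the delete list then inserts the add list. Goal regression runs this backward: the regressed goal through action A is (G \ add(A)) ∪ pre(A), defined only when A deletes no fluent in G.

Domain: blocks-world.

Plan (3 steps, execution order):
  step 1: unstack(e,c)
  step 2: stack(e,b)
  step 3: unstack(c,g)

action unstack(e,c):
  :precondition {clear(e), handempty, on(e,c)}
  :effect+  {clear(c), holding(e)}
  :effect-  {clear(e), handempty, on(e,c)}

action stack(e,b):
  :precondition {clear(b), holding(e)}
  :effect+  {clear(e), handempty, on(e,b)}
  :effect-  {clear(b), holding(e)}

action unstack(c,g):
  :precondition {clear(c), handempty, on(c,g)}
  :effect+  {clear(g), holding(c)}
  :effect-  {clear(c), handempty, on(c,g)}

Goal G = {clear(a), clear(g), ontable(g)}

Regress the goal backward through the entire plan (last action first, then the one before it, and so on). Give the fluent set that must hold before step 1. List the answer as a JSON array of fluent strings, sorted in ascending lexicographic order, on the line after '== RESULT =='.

Regress step by step:
  through step 3 (unstack(c,g)): drop {clear(g)}, keep {clear(a), ontable(g)}, require {clear(c), handempty, on(c,g)}
    → {clear(a), clear(c), handempty, on(c,g), ontable(g)}
  through step 2 (stack(e,b)): drop {handempty}, keep {clear(a), clear(c), on(c,g), ontable(g)}, require {clear(b), holding(e)}
    → {clear(a), clear(b), clear(c), holding(e), on(c,g), ontable(g)}
  through step 1 (unstack(e,c)): drop {clear(c), holding(e)}, keep {clear(a), clear(b), on(c,g), ontable(g)}, require {clear(e), handempty, on(e,c)}
    → {clear(a), clear(b), clear(e), handempty, on(c,g), on(e,c), ontable(g)}

== RESULT ==
["clear(a)", "clear(b)", "clear(e)", "handempty", "on(c,g)", "on(e,c)", "ontable(g)"]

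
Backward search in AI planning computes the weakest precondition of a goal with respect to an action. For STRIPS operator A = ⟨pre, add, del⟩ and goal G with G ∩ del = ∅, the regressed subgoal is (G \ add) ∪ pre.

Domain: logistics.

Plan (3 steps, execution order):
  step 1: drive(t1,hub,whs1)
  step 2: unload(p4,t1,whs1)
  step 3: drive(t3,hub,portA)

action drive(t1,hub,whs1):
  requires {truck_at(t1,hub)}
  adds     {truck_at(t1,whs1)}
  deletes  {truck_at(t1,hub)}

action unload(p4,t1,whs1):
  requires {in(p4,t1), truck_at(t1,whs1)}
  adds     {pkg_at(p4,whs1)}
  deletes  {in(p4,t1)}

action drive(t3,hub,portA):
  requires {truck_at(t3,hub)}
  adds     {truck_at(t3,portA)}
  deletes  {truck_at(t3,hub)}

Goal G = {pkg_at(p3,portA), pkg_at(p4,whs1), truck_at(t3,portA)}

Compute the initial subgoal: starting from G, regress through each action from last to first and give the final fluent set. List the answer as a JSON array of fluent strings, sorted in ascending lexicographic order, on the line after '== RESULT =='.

Work backward from the goal:
  through step 3 (drive(t3,hub,portA)): drop {truck_at(t3,portA)}, keep {pkg_at(p3,portA), pkg_at(p4,whs1)}, require {truck_at(t3,hub)}
    → {pkg_at(p3,portA), pkg_at(p4,whs1), truck_at(t3,hub)}
  through step 2 (unload(p4,t1,whs1)): drop {pkg_at(p4,whs1)}, keep {pkg_at(p3,portA), truck_at(t3,hub)}, require {in(p4,t1), truck_at(t1,whs1)}
    → {in(p4,t1), pkg_at(p3,portA), truck_at(t1,whs1), truck_at(t3,hub)}
  through step 1 (drive(t1,hub,whs1)): drop {truck_at(t1,whs1)}, keep {in(p4,t1), pkg_at(p3,portA), truck_at(t3,hub)}, require {truck_at(t1,hub)}
    → {in(p4,t1), pkg_at(p3,portA), truck_at(t1,hub), truck_at(t3,hub)}

== RESULT ==
["in(p4,t1)", "pkg_at(p3,portA)", "truck_at(t1,hub)", "truck_at(t3,hub)"]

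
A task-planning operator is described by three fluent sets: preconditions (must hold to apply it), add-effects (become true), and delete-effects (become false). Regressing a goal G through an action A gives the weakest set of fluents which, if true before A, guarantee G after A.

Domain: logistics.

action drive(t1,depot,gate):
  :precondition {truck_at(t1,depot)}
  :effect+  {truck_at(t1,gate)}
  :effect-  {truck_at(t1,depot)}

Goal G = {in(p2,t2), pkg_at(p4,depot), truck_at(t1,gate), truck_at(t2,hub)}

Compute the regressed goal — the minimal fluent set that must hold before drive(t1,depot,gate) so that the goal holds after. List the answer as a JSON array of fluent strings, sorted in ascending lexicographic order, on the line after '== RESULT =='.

Regress:
  G ∩ del = {}  (empty — regression defined)
  G \ add = {in(p2,t2), pkg_at(p4,depot), truck_at(t1,gate), truck_at(t2,hub)} \ {truck_at(t1,gate)} = {in(p2,t2), pkg_at(p4,depot), truck_at(t2,hub)}
  ∪ pre   = {in(p2,t2), pkg_at(p4,depot), truck_at(t2,hub)} ∪ {truck_at(t1,depot)}
          = {in(p2,t2), pkg_at(p4,depot), truck_at(t1,depot), truck_at(t2,hub)}

== RESULT ==
["in(p2,t2)", "pkg_at(p4,depot)", "truck_at(t1,depot)", "truck_at(t2,hub)"]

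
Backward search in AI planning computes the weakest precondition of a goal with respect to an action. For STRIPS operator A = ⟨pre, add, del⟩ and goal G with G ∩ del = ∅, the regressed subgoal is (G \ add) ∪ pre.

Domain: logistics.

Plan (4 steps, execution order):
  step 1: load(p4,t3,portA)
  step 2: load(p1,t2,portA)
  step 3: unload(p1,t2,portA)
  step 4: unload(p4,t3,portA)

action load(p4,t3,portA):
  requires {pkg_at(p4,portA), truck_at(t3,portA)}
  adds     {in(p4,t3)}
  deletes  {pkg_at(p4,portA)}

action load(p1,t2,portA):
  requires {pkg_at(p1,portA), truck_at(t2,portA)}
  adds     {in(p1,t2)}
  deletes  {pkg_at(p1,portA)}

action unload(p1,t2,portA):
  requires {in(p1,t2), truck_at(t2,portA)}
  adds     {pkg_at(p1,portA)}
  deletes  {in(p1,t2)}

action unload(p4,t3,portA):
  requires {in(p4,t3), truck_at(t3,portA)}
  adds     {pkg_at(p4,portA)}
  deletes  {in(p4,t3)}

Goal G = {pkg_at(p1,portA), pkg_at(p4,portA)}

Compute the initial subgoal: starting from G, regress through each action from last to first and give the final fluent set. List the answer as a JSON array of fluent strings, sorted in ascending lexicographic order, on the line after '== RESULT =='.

Regress step by step:
  through step 4 (unload(p4,t3,portA)): drop {pkg_at(p4,portA)}, keep {pkg_at(p1,portA)}, require {in(p4,t3), truck_at(t3,portA)}
    → {in(p4,t3), pkg_at(p1,portA), truck_at(t3,portA)}
  through step 3 (unload(p1,t2,portA)): drop {pkg_at(p1,portA)}, keep {in(p4,t3), truck_at(t3,portA)}, require {in(p1,t2), truck_at(t2,portA)}
    → {in(p1,t2), in(p4,t3), truck_at(t2,portA), truck_at(t3,portA)}
  through step 2 (load(p1,t2,portA)): drop {in(p1,t2)}, keep {in(p4,t3), truck_at(t2,portA), truck_at(t3,portA)}, require {pkg_at(p1,portA), truck_at(t2,portA)}
    → {in(p4,t3), pkg_at(p1,portA), truck_at(t2,portA), truck_at(t3,portA)}
  through step 1 (load(p4,t3,portA)): drop {in(p4,t3)}, keep {pkg_at(p1,portA), truck_at(t2,portA), truck_at(t3,portA)}, require {pkg_at(p4,portA), truck_at(t3,portA)}
    → {pkg_at(p1,portA), pkg_at(p4,portA), truck_at(t2,portA), truck_at(t3,portA)}

== RESULT ==
["pkg_at(p1,portA)", "pkg_at(p4,portA)", "truck_at(t2,portA)", "truck_at(t3,portA)"]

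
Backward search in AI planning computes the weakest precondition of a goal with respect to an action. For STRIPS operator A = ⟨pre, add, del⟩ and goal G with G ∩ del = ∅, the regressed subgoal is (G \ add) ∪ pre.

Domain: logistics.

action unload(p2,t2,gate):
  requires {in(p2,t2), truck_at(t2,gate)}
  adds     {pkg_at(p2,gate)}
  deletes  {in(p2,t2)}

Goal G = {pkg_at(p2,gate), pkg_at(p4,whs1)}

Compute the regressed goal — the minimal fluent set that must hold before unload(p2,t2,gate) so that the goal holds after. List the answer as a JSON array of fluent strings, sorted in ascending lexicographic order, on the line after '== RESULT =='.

Compute (G \ add) ∪ pre:
  G ∩ del = {}  (empty — regression defined)
  G \ add = {pkg_at(p2,gate), pkg_at(p4,whs1)} \ {pkg_at(p2,gate)} = {pkg_at(p4,whs1)}
  ∪ pre   = {pkg_at(p4,whs1)} ∪ {in(p2,t2), truck_at(t2,gate)}
          = {in(p2,t2), pkg_at(p4,whs1), truck_at(t2,gate)}

== RESULT ==
["in(p2,t2)", "pkg_at(p4,whs1)", "truck_at(t2,gate)"]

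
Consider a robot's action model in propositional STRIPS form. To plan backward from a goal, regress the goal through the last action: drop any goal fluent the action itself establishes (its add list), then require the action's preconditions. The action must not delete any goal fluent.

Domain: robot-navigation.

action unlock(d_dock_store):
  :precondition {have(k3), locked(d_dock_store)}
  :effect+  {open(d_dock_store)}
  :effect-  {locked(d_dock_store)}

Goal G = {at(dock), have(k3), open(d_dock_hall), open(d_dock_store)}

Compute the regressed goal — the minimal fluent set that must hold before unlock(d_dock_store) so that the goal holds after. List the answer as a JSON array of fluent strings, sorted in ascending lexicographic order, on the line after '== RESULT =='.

Compute (G \ add) ∪ pre:
  G ∩ del = {}  (empty — regression defined)
  G \ add = {at(dock), have(k3), open(d_dock_hall), open(d_dock_store)} \ {open(d_dock_store)} = {at(dock), have(k3), open(d_dock_hall)}
  ∪ pre   = {at(dock), have(k3), open(d_dock_hall)} ∪ {have(k3), locked(d_dock_store)}
          = {at(dock), have(k3), locked(d_dock_store), open(d_dock_hall)}

== RESULT ==
["at(dock)", "have(k3)", "locked(d_dock_store)", "open(d_dock_hall)"]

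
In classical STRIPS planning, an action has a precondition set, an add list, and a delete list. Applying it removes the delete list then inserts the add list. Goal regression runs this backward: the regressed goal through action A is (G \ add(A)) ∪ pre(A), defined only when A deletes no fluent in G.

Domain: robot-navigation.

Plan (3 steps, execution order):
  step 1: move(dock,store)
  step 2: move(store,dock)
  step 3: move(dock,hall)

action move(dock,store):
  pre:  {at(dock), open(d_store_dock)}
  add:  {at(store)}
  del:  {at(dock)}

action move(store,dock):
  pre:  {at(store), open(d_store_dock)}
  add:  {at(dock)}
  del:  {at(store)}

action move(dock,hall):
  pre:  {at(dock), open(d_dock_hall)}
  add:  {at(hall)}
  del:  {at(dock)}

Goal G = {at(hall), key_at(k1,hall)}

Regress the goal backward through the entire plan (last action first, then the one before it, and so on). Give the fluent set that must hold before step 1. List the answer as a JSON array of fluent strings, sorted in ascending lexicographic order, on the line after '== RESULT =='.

Work backward from the goal:
  through step 3 (move(dock,hall)): drop {at(hall)}, keep {key_at(k1,hall)}, require {at(dock), open(d_dock_hall)}
    → {at(dock), key_at(k1,hall), open(d_dock_hall)}
  through step 2 (move(store,dock)): drop {at(dock)}, keep {key_at(k1,hall), open(d_dock_hall)}, require {at(store), open(d_store_dock)}
    → {at(store), key_at(k1,hall), open(d_dock_hall), open(d_store_dock)}
  through step 1 (move(dock,store)): drop {at(store)}, keep {key_at(k1,hall), open(d_dock_hall), open(d_store_dock)}, require {at(dock), open(d_store_dock)}
    → {at(dock), key_at(k1,hall), open(d_dock_hall), open(d_store_dock)}

== RESULT ==
["at(dock)", "key_at(k1,hall)", "open(d_dock_hall)", "open(d_store_dock)"]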